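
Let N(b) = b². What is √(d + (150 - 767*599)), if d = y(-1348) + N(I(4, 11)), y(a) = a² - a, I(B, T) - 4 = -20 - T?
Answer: √1359898 ≈ 1166.1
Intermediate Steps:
I(B, T) = -16 - T (I(B, T) = 4 + (-20 - T) = -16 - T)
d = 1819181 (d = -1348*(-1 - 1348) + (-16 - 1*11)² = -1348*(-1349) + (-16 - 11)² = 1818452 + (-27)² = 1818452 + 729 = 1819181)
√(d + (150 - 767*599)) = √(1819181 + (150 - 767*599)) = √(1819181 + (150 - 459433)) = √(1819181 - 459283) = √1359898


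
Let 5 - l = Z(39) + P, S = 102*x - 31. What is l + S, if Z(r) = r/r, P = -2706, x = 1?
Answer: 2781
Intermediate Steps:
Z(r) = 1
S = 71 (S = 102*1 - 31 = 102 - 31 = 71)
l = 2710 (l = 5 - (1 - 2706) = 5 - 1*(-2705) = 5 + 2705 = 2710)
l + S = 2710 + 71 = 2781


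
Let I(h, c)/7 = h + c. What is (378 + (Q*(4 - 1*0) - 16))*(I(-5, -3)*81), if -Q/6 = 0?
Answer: -1642032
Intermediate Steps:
Q = 0 (Q = -6*0 = 0)
I(h, c) = 7*c + 7*h (I(h, c) = 7*(h + c) = 7*(c + h) = 7*c + 7*h)
(378 + (Q*(4 - 1*0) - 16))*(I(-5, -3)*81) = (378 + (0*(4 - 1*0) - 16))*((7*(-3) + 7*(-5))*81) = (378 + (0*(4 + 0) - 16))*((-21 - 35)*81) = (378 + (0*4 - 16))*(-56*81) = (378 + (0 - 16))*(-4536) = (378 - 16)*(-4536) = 362*(-4536) = -1642032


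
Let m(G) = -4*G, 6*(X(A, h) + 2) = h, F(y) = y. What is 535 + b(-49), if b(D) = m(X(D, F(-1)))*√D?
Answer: 535 + 182*I/3 ≈ 535.0 + 60.667*I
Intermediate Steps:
X(A, h) = -2 + h/6
b(D) = 26*√D/3 (b(D) = (-4*(-2 + (⅙)*(-1)))*√D = (-4*(-2 - ⅙))*√D = (-4*(-13/6))*√D = 26*√D/3)
535 + b(-49) = 535 + 26*√(-49)/3 = 535 + 26*(7*I)/3 = 535 + 182*I/3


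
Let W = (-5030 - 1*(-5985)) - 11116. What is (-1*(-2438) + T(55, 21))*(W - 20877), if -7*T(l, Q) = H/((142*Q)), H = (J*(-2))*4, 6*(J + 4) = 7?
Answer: -112824879952/1491 ≈ -7.5671e+7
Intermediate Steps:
J = -17/6 (J = -4 + (⅙)*7 = -4 + 7/6 = -17/6 ≈ -2.8333)
H = 68/3 (H = -17/6*(-2)*4 = (17/3)*4 = 68/3 ≈ 22.667)
W = -10161 (W = (-5030 + 5985) - 11116 = 955 - 11116 = -10161)
T(l, Q) = -34/(1491*Q) (T(l, Q) = -68/(21*(142*Q)) = -68*1/(142*Q)/21 = -34/(1491*Q))
(-1*(-2438) + T(55, 21))*(W - 20877) = (-1*(-2438) - 34/1491/21)*(-10161 - 20877) = (2438 - 34/1491*1/21)*(-31038) = (2438 - 34/31311)*(-31038) = (76336184/31311)*(-31038) = -112824879952/1491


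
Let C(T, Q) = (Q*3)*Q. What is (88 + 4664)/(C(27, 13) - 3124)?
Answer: -4752/2617 ≈ -1.8158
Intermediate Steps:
C(T, Q) = 3*Q² (C(T, Q) = (3*Q)*Q = 3*Q²)
(88 + 4664)/(C(27, 13) - 3124) = (88 + 4664)/(3*13² - 3124) = 4752/(3*169 - 3124) = 4752/(507 - 3124) = 4752/(-2617) = 4752*(-1/2617) = -4752/2617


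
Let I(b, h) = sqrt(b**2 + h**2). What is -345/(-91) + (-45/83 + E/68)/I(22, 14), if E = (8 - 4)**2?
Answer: 345/91 - 433*sqrt(170)/479740 ≈ 3.7794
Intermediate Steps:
E = 16 (E = 4**2 = 16)
-345/(-91) + (-45/83 + E/68)/I(22, 14) = -345/(-91) + (-45/83 + 16/68)/(sqrt(22**2 + 14**2)) = -345*(-1/91) + (-45*1/83 + 16*(1/68))/(sqrt(484 + 196)) = 345/91 + (-45/83 + 4/17)/(sqrt(680)) = 345/91 - 433*sqrt(170)/340/1411 = 345/91 - 433*sqrt(170)/479740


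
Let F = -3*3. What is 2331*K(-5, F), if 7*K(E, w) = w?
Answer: -2997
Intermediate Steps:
F = -9
K(E, w) = w/7
2331*K(-5, F) = 2331*((1/7)*(-9)) = 2331*(-9/7) = -2997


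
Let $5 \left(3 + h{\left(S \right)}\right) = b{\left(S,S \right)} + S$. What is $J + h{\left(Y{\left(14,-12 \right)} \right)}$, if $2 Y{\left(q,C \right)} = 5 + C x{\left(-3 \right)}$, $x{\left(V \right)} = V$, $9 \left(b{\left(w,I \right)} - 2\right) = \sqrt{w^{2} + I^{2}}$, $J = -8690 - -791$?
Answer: $- \frac{15795}{2} + \frac{41 \sqrt{2}}{90} \approx -7896.9$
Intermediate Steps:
$J = -7899$ ($J = -8690 + 791 = -7899$)
$b{\left(w,I \right)} = 2 + \frac{\sqrt{I^{2} + w^{2}}}{9}$ ($b{\left(w,I \right)} = 2 + \frac{\sqrt{w^{2} + I^{2}}}{9} = 2 + \frac{\sqrt{I^{2} + w^{2}}}{9}$)
$Y{\left(q,C \right)} = \frac{5}{2} - \frac{3 C}{2}$ ($Y{\left(q,C \right)} = \frac{5 + C \left(-3\right)}{2} = \frac{5 - 3 C}{2} = \frac{5}{2} - \frac{3 C}{2}$)
$h{\left(S \right)} = - \frac{13}{5} + \frac{S}{5} + \frac{\sqrt{2} \sqrt{S^{2}}}{45}$ ($h{\left(S \right)} = -3 + \frac{\left(2 + \frac{\sqrt{S^{2} + S^{2}}}{9}\right) + S}{5} = -3 + \frac{\left(2 + \frac{\sqrt{2 S^{2}}}{9}\right) + S}{5} = -3 + \frac{\left(2 + \frac{\sqrt{2} \sqrt{S^{2}}}{9}\right) + S}{5} = -3 + \frac{2 + S + \frac{\sqrt{2} \sqrt{S^{2}}}{9}}{5} = -3 + \left(\frac{2}{5} + \frac{S}{5} + \frac{\sqrt{2} \sqrt{S^{2}}}{45}\right) = - \frac{13}{5} + \frac{S}{5} + \frac{\sqrt{2} \sqrt{S^{2}}}{45}$)
$J + h{\left(Y{\left(14,-12 \right)} \right)} = -7899 + \left(- \frac{13}{5} + \frac{\frac{5}{2} - -18}{5} + \frac{\sqrt{2} \sqrt{\left(\frac{5}{2} - -18\right)^{2}}}{45}\right) = -7899 + \left(- \frac{13}{5} + \frac{\frac{5}{2} + 18}{5} + \frac{\sqrt{2} \sqrt{\left(\frac{5}{2} + 18\right)^{2}}}{45}\right) = -7899 + \left(- \frac{13}{5} + \frac{1}{5} \cdot \frac{41}{2} + \frac{\sqrt{2} \sqrt{\left(\frac{41}{2}\right)^{2}}}{45}\right) = -7899 + \left(- \frac{13}{5} + \frac{41}{10} + \frac{\sqrt{2} \sqrt{\frac{1681}{4}}}{45}\right) = -7899 + \left(- \frac{13}{5} + \frac{41}{10} + \frac{1}{45} \sqrt{2} \cdot \frac{41}{2}\right) = -7899 + \left(- \frac{13}{5} + \frac{41}{10} + \frac{41 \sqrt{2}}{90}\right) = -7899 + \left(\frac{3}{2} + \frac{41 \sqrt{2}}{90}\right) = - \frac{15795}{2} + \frac{41 \sqrt{2}}{90}$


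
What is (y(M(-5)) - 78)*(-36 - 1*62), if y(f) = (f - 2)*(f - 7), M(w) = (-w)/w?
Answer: 5292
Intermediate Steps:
M(w) = -1
y(f) = (-7 + f)*(-2 + f) (y(f) = (-2 + f)*(-7 + f) = (-7 + f)*(-2 + f))
(y(M(-5)) - 78)*(-36 - 1*62) = ((14 + (-1)**2 - 9*(-1)) - 78)*(-36 - 1*62) = ((14 + 1 + 9) - 78)*(-36 - 62) = (24 - 78)*(-98) = -54*(-98) = 5292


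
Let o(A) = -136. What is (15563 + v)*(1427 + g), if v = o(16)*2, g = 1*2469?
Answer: 59573736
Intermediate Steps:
g = 2469
v = -272 (v = -136*2 = -272)
(15563 + v)*(1427 + g) = (15563 - 272)*(1427 + 2469) = 15291*3896 = 59573736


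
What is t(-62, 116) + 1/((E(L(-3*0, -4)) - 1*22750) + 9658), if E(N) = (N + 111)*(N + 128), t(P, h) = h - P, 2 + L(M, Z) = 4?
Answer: 284445/1598 ≈ 178.00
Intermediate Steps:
L(M, Z) = 2 (L(M, Z) = -2 + 4 = 2)
E(N) = (111 + N)*(128 + N)
t(-62, 116) + 1/((E(L(-3*0, -4)) - 1*22750) + 9658) = (116 - 1*(-62)) + 1/(((14208 + 2**2 + 239*2) - 1*22750) + 9658) = (116 + 62) + 1/(((14208 + 4 + 478) - 22750) + 9658) = 178 + 1/((14690 - 22750) + 9658) = 178 + 1/(-8060 + 9658) = 178 + 1/1598 = 284445/1598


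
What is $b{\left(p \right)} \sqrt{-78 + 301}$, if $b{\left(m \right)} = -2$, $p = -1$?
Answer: $- 2 \sqrt{223} \approx -29.866$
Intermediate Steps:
$b{\left(p \right)} \sqrt{-78 + 301} = - 2 \sqrt{-78 + 301} = - 2 \sqrt{223}$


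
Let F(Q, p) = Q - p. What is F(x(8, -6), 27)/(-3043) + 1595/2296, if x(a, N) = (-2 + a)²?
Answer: 4832921/6986728 ≈ 0.69173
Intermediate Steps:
F(x(8, -6), 27)/(-3043) + 1595/2296 = ((-2 + 8)² - 1*27)/(-3043) + 1595/2296 = (6² - 27)*(-1/3043) + 1595*(1/2296) = (36 - 27)*(-1/3043) + 1595/2296 = 9*(-1/3043) + 1595/2296 = -9/3043 + 1595/2296 = 4832921/6986728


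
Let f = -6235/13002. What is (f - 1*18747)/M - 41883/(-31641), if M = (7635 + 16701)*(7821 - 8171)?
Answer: 1548693486353963/1168036323854400 ≈ 1.3259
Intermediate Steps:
M = -8517600 (M = 24336*(-350) = -8517600)
f = -6235/13002 (f = -6235*1/13002 = -6235/13002 ≈ -0.47954)
(f - 1*18747)/M - 41883/(-31641) = (-6235/13002 - 1*18747)/(-8517600) - 41883/(-31641) = (-6235/13002 - 18747)*(-1/8517600) - 41883*(-1/31641) = -243754729/13002*(-1/8517600) + 13961/10547 = 243754729/110745835200 + 13961/10547 = 1548693486353963/1168036323854400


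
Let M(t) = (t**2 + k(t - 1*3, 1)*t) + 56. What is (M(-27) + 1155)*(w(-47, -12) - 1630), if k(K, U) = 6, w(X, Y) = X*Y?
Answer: -1895348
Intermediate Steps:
M(t) = 56 + t**2 + 6*t (M(t) = (t**2 + 6*t) + 56 = 56 + t**2 + 6*t)
(M(-27) + 1155)*(w(-47, -12) - 1630) = ((56 + (-27)**2 + 6*(-27)) + 1155)*(-47*(-12) - 1630) = ((56 + 729 - 162) + 1155)*(564 - 1630) = (623 + 1155)*(-1066) = 1778*(-1066) = -1895348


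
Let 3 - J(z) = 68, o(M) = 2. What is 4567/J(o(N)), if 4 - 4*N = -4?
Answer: -4567/65 ≈ -70.261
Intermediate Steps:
N = 2 (N = 1 - ¼*(-4) = 1 + 1 = 2)
J(z) = -65 (J(z) = 3 - 1*68 = 3 - 68 = -65)
4567/J(o(N)) = 4567/(-65) = 4567*(-1/65) = -4567/65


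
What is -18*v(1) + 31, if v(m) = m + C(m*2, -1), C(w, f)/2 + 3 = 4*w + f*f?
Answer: -203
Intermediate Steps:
C(w, f) = -6 + 2*f² + 8*w (C(w, f) = -6 + 2*(4*w + f*f) = -6 + 2*(4*w + f²) = -6 + 2*(f² + 4*w) = -6 + (2*f² + 8*w) = -6 + 2*f² + 8*w)
v(m) = -4 + 17*m (v(m) = m + (-6 + 2*(-1)² + 8*(m*2)) = m + (-6 + 2*1 + 8*(2*m)) = m + (-6 + 2 + 16*m) = m + (-4 + 16*m) = -4 + 17*m)
-18*v(1) + 31 = -18*(-4 + 17*1) + 31 = -18*(-4 + 17) + 31 = -18*13 + 31 = -234 + 31 = -203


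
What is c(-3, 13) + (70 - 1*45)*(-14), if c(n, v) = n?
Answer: -353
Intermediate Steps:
c(-3, 13) + (70 - 1*45)*(-14) = -3 + (70 - 1*45)*(-14) = -3 + (70 - 45)*(-14) = -3 + 25*(-14) = -3 - 350 = -353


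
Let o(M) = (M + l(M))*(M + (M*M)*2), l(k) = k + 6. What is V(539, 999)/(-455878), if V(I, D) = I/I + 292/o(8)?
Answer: -821/340996744 ≈ -2.4076e-6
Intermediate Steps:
l(k) = 6 + k
o(M) = (6 + 2*M)*(M + 2*M²) (o(M) = (M + (6 + M))*(M + (M*M)*2) = (6 + 2*M)*(M + M²*2) = (6 + 2*M)*(M + 2*M²))
V(I, D) = 821/748 (V(I, D) = I/I + 292/((2*8*(3 + 2*8² + 7*8))) = 1 + 292/((2*8*(3 + 2*64 + 56))) = 1 + 292/((2*8*(3 + 128 + 56))) = 1 + 292/((2*8*187)) = 1 + 292/2992 = 1 + 292*(1/2992) = 1 + 73/748 = 821/748)
V(539, 999)/(-455878) = (821/748)/(-455878) = (821/748)*(-1/455878) = -821/340996744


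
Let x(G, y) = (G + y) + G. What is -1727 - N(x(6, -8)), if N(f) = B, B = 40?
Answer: -1767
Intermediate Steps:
x(G, y) = y + 2*G
N(f) = 40
-1727 - N(x(6, -8)) = -1727 - 1*40 = -1727 - 40 = -1767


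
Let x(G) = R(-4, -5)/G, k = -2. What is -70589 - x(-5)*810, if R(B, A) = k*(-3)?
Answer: -69617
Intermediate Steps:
R(B, A) = 6 (R(B, A) = -2*(-3) = 6)
x(G) = 6/G
-70589 - x(-5)*810 = -70589 - 6/(-5)*810 = -70589 - 6*(-⅕)*810 = -70589 - (-6)*810/5 = -70589 - 1*(-972) = -70589 + 972 = -69617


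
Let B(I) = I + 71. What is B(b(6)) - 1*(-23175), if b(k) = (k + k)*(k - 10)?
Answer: 23198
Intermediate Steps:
b(k) = 2*k*(-10 + k) (b(k) = (2*k)*(-10 + k) = 2*k*(-10 + k))
B(I) = 71 + I
B(b(6)) - 1*(-23175) = (71 + 2*6*(-10 + 6)) - 1*(-23175) = (71 + 2*6*(-4)) + 23175 = (71 - 48) + 23175 = 23 + 23175 = 23198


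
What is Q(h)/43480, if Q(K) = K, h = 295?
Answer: 59/8696 ≈ 0.0067847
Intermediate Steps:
Q(h)/43480 = 295/43480 = 295*(1/43480) = 59/8696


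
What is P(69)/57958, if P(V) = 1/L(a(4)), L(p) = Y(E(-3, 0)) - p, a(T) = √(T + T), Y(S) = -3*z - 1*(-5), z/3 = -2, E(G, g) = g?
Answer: 23/30196118 + √2/15098059 ≈ 8.5536e-7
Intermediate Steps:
z = -6 (z = 3*(-2) = -6)
Y(S) = 23 (Y(S) = -3*(-6) - 1*(-5) = 18 + 5 = 23)
a(T) = √2*√T (a(T) = √(2*T) = √2*√T)
L(p) = 23 - p
P(V) = 1/(23 - 2*√2) (P(V) = 1/(23 - √2*√4) = 1/(23 - √2*2) = 1/(23 - 2*√2))
P(69)/57958 = (23/521 + 2*√2/521)/57958 = (23/521 + 2*√2/521)*(1/57958) = 23/30196118 + √2/15098059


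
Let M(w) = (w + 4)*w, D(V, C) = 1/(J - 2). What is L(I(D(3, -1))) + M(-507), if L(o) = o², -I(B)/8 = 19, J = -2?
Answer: 278125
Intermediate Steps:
D(V, C) = -¼ (D(V, C) = 1/(-2 - 2) = 1/(-4) = -¼)
I(B) = -152 (I(B) = -8*19 = -152)
M(w) = w*(4 + w) (M(w) = (4 + w)*w = w*(4 + w))
L(I(D(3, -1))) + M(-507) = (-152)² - 507*(4 - 507) = 23104 - 507*(-503) = 23104 + 255021 = 278125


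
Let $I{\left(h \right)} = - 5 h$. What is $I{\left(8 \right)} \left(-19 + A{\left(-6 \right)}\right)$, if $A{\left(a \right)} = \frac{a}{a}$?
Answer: $720$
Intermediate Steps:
$A{\left(a \right)} = 1$
$I{\left(8 \right)} \left(-19 + A{\left(-6 \right)}\right) = \left(-5\right) 8 \left(-19 + 1\right) = \left(-40\right) \left(-18\right) = 720$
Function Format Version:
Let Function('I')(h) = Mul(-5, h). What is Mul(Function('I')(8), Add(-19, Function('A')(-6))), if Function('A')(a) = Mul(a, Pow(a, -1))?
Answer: 720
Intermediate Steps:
Function('A')(a) = 1
Mul(Function('I')(8), Add(-19, Function('A')(-6))) = Mul(Mul(-5, 8), Add(-19, 1)) = Mul(-40, -18) = 720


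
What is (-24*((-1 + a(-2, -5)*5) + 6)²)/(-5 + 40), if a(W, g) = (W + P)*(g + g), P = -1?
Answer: -115320/7 ≈ -16474.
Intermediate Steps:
a(W, g) = 2*g*(-1 + W) (a(W, g) = (W - 1)*(g + g) = (-1 + W)*(2*g) = 2*g*(-1 + W))
(-24*((-1 + a(-2, -5)*5) + 6)²)/(-5 + 40) = (-24*((-1 + (2*(-5)*(-1 - 2))*5) + 6)²)/(-5 + 40) = -24*((-1 + (2*(-5)*(-3))*5) + 6)²/35 = -24*((-1 + 30*5) + 6)²*(1/35) = -24*((-1 + 150) + 6)²*(1/35) = -24*(149 + 6)²*(1/35) = -24*155²*(1/35) = -24*24025*(1/35) = -576600*1/35 = -115320/7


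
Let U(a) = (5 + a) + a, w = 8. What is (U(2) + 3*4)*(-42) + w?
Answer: -874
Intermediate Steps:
U(a) = 5 + 2*a
(U(2) + 3*4)*(-42) + w = ((5 + 2*2) + 3*4)*(-42) + 8 = ((5 + 4) + 12)*(-42) + 8 = (9 + 12)*(-42) + 8 = 21*(-42) + 8 = -882 + 8 = -874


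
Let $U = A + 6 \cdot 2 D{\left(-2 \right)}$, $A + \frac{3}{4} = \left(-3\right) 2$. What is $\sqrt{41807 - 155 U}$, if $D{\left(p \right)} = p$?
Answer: $\frac{\sqrt{186293}}{2} \approx 215.81$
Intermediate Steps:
$A = - \frac{27}{4}$ ($A = - \frac{3}{4} - 6 = - \frac{27}{4} \approx -6.75$)
$U = - \frac{123}{4}$ ($U = - \frac{27}{4} + 6 \cdot 2 \left(-2\right) = - \frac{27}{4} + 6 \left(-4\right) = - \frac{27}{4} - 24 = - \frac{123}{4} \approx -30.75$)
$\sqrt{41807 - 155 U} = \sqrt{41807 - - \frac{19065}{4}} = \sqrt{41807 + \frac{19065}{4}} = \sqrt{\frac{186293}{4}} = \frac{\sqrt{186293}}{2}$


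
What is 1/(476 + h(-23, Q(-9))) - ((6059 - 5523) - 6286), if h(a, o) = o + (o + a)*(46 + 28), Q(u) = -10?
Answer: 11361999/1976 ≈ 5750.0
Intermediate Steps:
h(a, o) = 74*a + 75*o (h(a, o) = o + (a + o)*74 = o + (74*a + 74*o) = 74*a + 75*o)
1/(476 + h(-23, Q(-9))) - ((6059 - 5523) - 6286) = 1/(476 + (74*(-23) + 75*(-10))) - ((6059 - 5523) - 6286) = 1/(476 + (-1702 - 750)) - (536 - 6286) = 1/(476 - 2452) - 1*(-5750) = 1/(-1976) + 5750 = -1/1976 + 5750 = 11361999/1976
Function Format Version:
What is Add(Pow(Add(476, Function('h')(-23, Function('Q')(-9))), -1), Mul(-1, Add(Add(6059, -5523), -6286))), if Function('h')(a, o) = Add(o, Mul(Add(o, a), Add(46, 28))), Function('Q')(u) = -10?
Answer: Rational(11361999, 1976) ≈ 5750.0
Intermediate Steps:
Function('h')(a, o) = Add(Mul(74, a), Mul(75, o)) (Function('h')(a, o) = Add(o, Mul(Add(a, o), 74)) = Add(o, Add(Mul(74, a), Mul(74, o))) = Add(Mul(74, a), Mul(75, o)))
Add(Pow(Add(476, Function('h')(-23, Function('Q')(-9))), -1), Mul(-1, Add(Add(6059, -5523), -6286))) = Add(Pow(Add(476, Add(Mul(74, -23), Mul(75, -10))), -1), Mul(-1, Add(Add(6059, -5523), -6286))) = Add(Pow(Add(476, Add(-1702, -750)), -1), Mul(-1, Add(536, -6286))) = Add(Pow(Add(476, -2452), -1), Mul(-1, -5750)) = Add(Pow(-1976, -1), 5750) = Add(Rational(-1, 1976), 5750) = Rational(11361999, 1976)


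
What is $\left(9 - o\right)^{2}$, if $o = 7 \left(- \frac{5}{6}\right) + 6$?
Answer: $\frac{2809}{36} \approx 78.028$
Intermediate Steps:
$o = \frac{1}{6}$ ($o = 7 \left(\left(-5\right) \frac{1}{6}\right) + 6 = 7 \left(- \frac{5}{6}\right) + 6 = - \frac{35}{6} + 6 = \frac{1}{6} \approx 0.16667$)
$\left(9 - o\right)^{2} = \left(9 - \frac{1}{6}\right)^{2} = \left(\frac{53}{6}\right)^{2} = \frac{2809}{36}$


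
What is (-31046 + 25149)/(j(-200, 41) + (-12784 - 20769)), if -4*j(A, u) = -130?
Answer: 11794/67041 ≈ 0.17592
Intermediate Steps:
j(A, u) = 65/2 (j(A, u) = -¼*(-130) = 65/2)
(-31046 + 25149)/(j(-200, 41) + (-12784 - 20769)) = (-31046 + 25149)/(65/2 + (-12784 - 20769)) = -5897/(65/2 - 33553) = -5897/(-67041/2) = -5897*(-2/67041) = 11794/67041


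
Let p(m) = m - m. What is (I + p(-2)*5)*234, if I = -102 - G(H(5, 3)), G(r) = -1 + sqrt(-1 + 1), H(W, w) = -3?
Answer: -23634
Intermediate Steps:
p(m) = 0
G(r) = -1 (G(r) = -1 + sqrt(0) = -1 + 0 = -1)
I = -101 (I = -102 - 1*(-1) = -102 + 1 = -101)
(I + p(-2)*5)*234 = (-101 + 0*5)*234 = (-101 + 0)*234 = -101*234 = -23634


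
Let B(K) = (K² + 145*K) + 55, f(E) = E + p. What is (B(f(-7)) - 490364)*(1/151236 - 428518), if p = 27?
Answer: 31561761862423223/151236 ≈ 2.0869e+11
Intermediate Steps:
f(E) = 27 + E (f(E) = E + 27 = 27 + E)
B(K) = 55 + K² + 145*K
(B(f(-7)) - 490364)*(1/151236 - 428518) = ((55 + (27 - 7)² + 145*(27 - 7)) - 490364)*(1/151236 - 428518) = ((55 + 20² + 145*20) - 490364)*(1/151236 - 428518) = ((55 + 400 + 2900) - 490364)*(-64807348247/151236) = (3355 - 490364)*(-64807348247/151236) = -487009*(-64807348247/151236) = 31561761862423223/151236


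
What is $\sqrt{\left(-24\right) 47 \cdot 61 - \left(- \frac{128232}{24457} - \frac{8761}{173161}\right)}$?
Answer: $\frac{13 i \sqrt{7301723004906685462871}}{4234998577} \approx 262.3 i$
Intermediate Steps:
$\sqrt{\left(-24\right) 47 \cdot 61 - \left(- \frac{128232}{24457} - \frac{8761}{173161}\right)} = \sqrt{\left(-1128\right) 61 - - \frac{22419049129}{4234998577}} = \sqrt{-68808 + \left(\frac{8761}{173161} + \frac{128232}{24457}\right)} = \sqrt{-68808 + \frac{22419049129}{4234998577}} = \sqrt{- \frac{291379363037087}{4234998577}} = \frac{13 i \sqrt{7301723004906685462871}}{4234998577}$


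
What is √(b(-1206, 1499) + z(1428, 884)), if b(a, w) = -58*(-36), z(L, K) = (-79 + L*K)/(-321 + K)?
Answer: √1372490971/563 ≈ 65.803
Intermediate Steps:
z(L, K) = (-79 + K*L)/(-321 + K)
b(a, w) = 2088
√(b(-1206, 1499) + z(1428, 884)) = √(2088 + (-79 + 884*1428)/(-321 + 884)) = √(2088 + (-79 + 1262352)/563) = √(2088 + (1/563)*1262273) = √(2088 + 1262273/563) = √(2437817/563) = √1372490971/563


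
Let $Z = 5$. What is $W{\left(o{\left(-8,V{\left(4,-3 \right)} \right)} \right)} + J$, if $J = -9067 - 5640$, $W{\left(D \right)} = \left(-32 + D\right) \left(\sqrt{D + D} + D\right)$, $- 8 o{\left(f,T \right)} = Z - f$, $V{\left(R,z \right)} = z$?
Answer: $- \frac{937751}{64} - \frac{269 i \sqrt{13}}{16} \approx -14652.0 - 60.618 i$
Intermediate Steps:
$o{\left(f,T \right)} = - \frac{5}{8} + \frac{f}{8}$ ($o{\left(f,T \right)} = - \frac{5 - f}{8} = - \frac{5}{8} + \frac{f}{8}$)
$W{\left(D \right)} = \left(-32 + D\right) \left(D + \sqrt{2} \sqrt{D}\right)$ ($W{\left(D \right)} = \left(-32 + D\right) \left(\sqrt{2 D} + D\right) = \left(-32 + D\right) \left(\sqrt{2} \sqrt{D} + D\right) = \left(-32 + D\right) \left(D + \sqrt{2} \sqrt{D}\right)$)
$J = -14707$ ($J = -9067 - 5640 = -14707$)
$W{\left(o{\left(-8,V{\left(4,-3 \right)} \right)} \right)} + J = \left(\left(- \frac{5}{8} + \frac{1}{8} \left(-8\right)\right)^{2} - 32 \left(- \frac{5}{8} + \frac{1}{8} \left(-8\right)\right) + \sqrt{2} \left(- \frac{5}{8} + \frac{1}{8} \left(-8\right)\right)^{\frac{3}{2}} - 32 \sqrt{2} \sqrt{- \frac{5}{8} + \frac{1}{8} \left(-8\right)}\right) - 14707 = \left(\left(- \frac{5}{8} - 1\right)^{2} - 32 \left(- \frac{5}{8} - 1\right) + \sqrt{2} \left(- \frac{5}{8} - 1\right)^{\frac{3}{2}} - 32 \sqrt{2} \sqrt{- \frac{5}{8} - 1}\right) - 14707 = \left(\left(- \frac{13}{8}\right)^{2} - -52 + \sqrt{2} \left(- \frac{13}{8}\right)^{\frac{3}{2}} - 32 \sqrt{2} \sqrt{- \frac{13}{8}}\right) - 14707 = \left(\frac{169}{64} + 52 + \sqrt{2} \left(- \frac{13 i \sqrt{26}}{32}\right) - 32 \sqrt{2} \frac{i \sqrt{26}}{4}\right) - 14707 = \left(\frac{169}{64} + 52 - \frac{13 i \sqrt{13}}{16} - 16 i \sqrt{13}\right) - 14707 = \left(\frac{3497}{64} - \frac{269 i \sqrt{13}}{16}\right) - 14707 = - \frac{937751}{64} - \frac{269 i \sqrt{13}}{16}$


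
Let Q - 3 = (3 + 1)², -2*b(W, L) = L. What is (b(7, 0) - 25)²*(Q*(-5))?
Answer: -59375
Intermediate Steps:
b(W, L) = -L/2
Q = 19 (Q = 3 + (3 + 1)² = 3 + 4² = 3 + 16 = 19)
(b(7, 0) - 25)²*(Q*(-5)) = (-½*0 - 25)²*(19*(-5)) = (0 - 25)²*(-95) = (-25)²*(-95) = 625*(-95) = -59375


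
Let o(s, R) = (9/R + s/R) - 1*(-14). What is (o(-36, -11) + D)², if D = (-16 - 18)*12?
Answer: 18550249/121 ≈ 1.5331e+5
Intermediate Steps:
o(s, R) = 14 + 9/R + s/R (o(s, R) = (9/R + s/R) + 14 = 14 + 9/R + s/R)
D = -408 (D = -34*12 = -408)
(o(-36, -11) + D)² = ((9 - 36 + 14*(-11))/(-11) - 408)² = (-(9 - 36 - 154)/11 - 408)² = (-1/11*(-181) - 408)² = (181/11 - 408)² = (-4307/11)² = 18550249/121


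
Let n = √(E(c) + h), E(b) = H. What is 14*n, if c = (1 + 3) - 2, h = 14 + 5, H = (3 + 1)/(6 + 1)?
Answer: 2*√959 ≈ 61.935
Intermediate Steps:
H = 4/7 ≈ 0.57143
h = 19
c = 2 (c = 4 - 2 = 2)
E(b) = 4/7
n = √959/7 (n = √(4/7 + 19) = √(137/7) = √959/7 ≈ 4.4240)
14*n = 14*(√959/7) = 2*√959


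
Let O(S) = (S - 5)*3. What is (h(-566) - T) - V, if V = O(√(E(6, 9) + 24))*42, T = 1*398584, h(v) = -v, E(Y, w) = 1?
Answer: -398018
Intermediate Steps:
T = 398584
O(S) = -15 + 3*S (O(S) = (-5 + S)*3 = -15 + 3*S)
V = 0 (V = (-15 + 3*√(1 + 24))*42 = (-15 + 3*√25)*42 = (-15 + 3*5)*42 = (-15 + 15)*42 = 0*42 = 0)
(h(-566) - T) - V = (-1*(-566) - 1*398584) - 1*0 = (566 - 398584) + 0 = -398018 + 0 = -398018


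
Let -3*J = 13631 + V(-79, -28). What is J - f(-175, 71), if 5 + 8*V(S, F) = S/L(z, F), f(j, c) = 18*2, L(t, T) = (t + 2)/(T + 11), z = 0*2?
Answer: -73719/16 ≈ -4607.4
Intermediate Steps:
z = 0
L(t, T) = (2 + t)/(11 + T)
f(j, c) = 36
V(S, F) = -5/8 + S*(11/2 + F/2)/8 (V(S, F) = -5/8 + (S/(((2 + 0)/(11 + F))))/8 = -5/8 + (S/((2/(11 + F))))/8 = -5/8 + (S*(11/2 + F/2))/8 = -5/8 + S*(11/2 + F/2)/8)
J = -73143/16 (J = -(13631 + (-5/8 + (1/16)*(-79)*(11 - 28)))/3 = -(13631 + (-5/8 + (1/16)*(-79)*(-17)))/3 = -(13631 + (-5/8 + 1343/16))/3 = -(13631 + 1333/16)/3 = -⅓*219429/16 = -73143/16 ≈ -4571.4)
J - f(-175, 71) = -73143/16 - 1*36 = -73143/16 - 36 = -73719/16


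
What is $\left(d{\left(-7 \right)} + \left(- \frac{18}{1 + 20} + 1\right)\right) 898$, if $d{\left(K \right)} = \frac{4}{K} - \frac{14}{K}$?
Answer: $\frac{9878}{7} \approx 1411.1$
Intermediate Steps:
$d{\left(K \right)} = - \frac{10}{K}$
$\left(d{\left(-7 \right)} + \left(- \frac{18}{1 + 20} + 1\right)\right) 898 = \left(- \frac{10}{-7} + \left(- \frac{18}{1 + 20} + 1\right)\right) 898 = \left(\left(-10\right) \left(- \frac{1}{7}\right) + \left(- \frac{18}{21} + 1\right)\right) 898 = \left(\frac{10}{7} + \left(\left(-18\right) \frac{1}{21} + 1\right)\right) 898 = \left(\frac{10}{7} + \left(- \frac{6}{7} + 1\right)\right) 898 = \left(\frac{10}{7} + \frac{1}{7}\right) 898 = \frac{11}{7} \cdot 898 = \frac{9878}{7}$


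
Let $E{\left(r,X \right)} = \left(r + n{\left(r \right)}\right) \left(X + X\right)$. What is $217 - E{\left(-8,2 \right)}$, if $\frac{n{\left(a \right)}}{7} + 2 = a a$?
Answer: $-1487$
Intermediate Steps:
$n{\left(a \right)} = -14 + 7 a^{2}$ ($n{\left(a \right)} = -14 + 7 a a = -14 + 7 a^{2}$)
$E{\left(r,X \right)} = 2 X \left(-14 + r + 7 r^{2}\right)$ ($E{\left(r,X \right)} = \left(r + \left(-14 + 7 r^{2}\right)\right) \left(X + X\right) = \left(-14 + r + 7 r^{2}\right) 2 X = 2 X \left(-14 + r + 7 r^{2}\right)$)
$217 - E{\left(-8,2 \right)} = 217 - 2 \cdot 2 \left(-14 - 8 + 7 \left(-8\right)^{2}\right) = 217 - 2 \cdot 2 \left(-14 - 8 + 7 \cdot 64\right) = 217 - 2 \cdot 2 \left(-14 - 8 + 448\right) = 217 - 2 \cdot 2 \cdot 426 = 217 - 1704 = -1487$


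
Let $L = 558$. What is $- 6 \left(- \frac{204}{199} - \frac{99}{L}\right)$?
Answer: $\frac{44511}{6169} \approx 7.2153$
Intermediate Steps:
$- 6 \left(- \frac{204}{199} - \frac{99}{L}\right) = - 6 \left(- \frac{204}{199} - \frac{99}{558}\right) = - 6 \left(\left(-204\right) \frac{1}{199} - \frac{11}{62}\right) = - 6 \left(- \frac{204}{199} - \frac{11}{62}\right) = \left(-6\right) \left(- \frac{14837}{12338}\right) = \frac{44511}{6169}$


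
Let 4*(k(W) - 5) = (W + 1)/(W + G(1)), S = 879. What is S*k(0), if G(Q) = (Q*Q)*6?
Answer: 35453/8 ≈ 4431.6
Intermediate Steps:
G(Q) = 6*Q**2 (G(Q) = Q**2*6 = 6*Q**2)
k(W) = 5 + (1 + W)/(4*(6 + W)) (k(W) = 5 + ((W + 1)/(W + 6*1**2))/4 = 5 + ((1 + W)/(W + 6*1))/4 = 5 + ((1 + W)/(W + 6))/4 = 5 + ((1 + W)/(6 + W))/4 = 5 + (1 + W)/(4*(6 + W)))
S*k(0) = 879*((121 + 21*0)/(4*(6 + 0))) = 879*((1/4)*(121 + 0)/6) = 879*((1/4)*(1/6)*121) = 879*(121/24) = 35453/8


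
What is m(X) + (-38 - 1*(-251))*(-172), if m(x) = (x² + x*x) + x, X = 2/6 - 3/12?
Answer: -2637785/72 ≈ -36636.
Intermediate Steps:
X = 1/12 (X = 2*(⅙) - 3*1/12 = ⅓ - ¼ = 1/12 ≈ 0.083333)
m(x) = x + 2*x² (m(x) = (x² + x²) + x = 2*x² + x = x + 2*x²)
m(X) + (-38 - 1*(-251))*(-172) = (1 + 2*(1/12))/12 + (-38 - 1*(-251))*(-172) = (1 + ⅙)/12 + (-38 + 251)*(-172) = (1/12)*(7/6) + 213*(-172) = 7/72 - 36636 = -2637785/72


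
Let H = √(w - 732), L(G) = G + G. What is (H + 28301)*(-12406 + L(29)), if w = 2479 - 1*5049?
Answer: -349460748 - 12348*I*√3302 ≈ -3.4946e+8 - 7.0955e+5*I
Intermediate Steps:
L(G) = 2*G
w = -2570 (w = 2479 - 5049 = -2570)
H = I*√3302 (H = √(-2570 - 732) = √(-3302) = I*√3302 ≈ 57.463*I)
(H + 28301)*(-12406 + L(29)) = (I*√3302 + 28301)*(-12406 + 2*29) = (28301 + I*√3302)*(-12406 + 58) = (28301 + I*√3302)*(-12348) = -349460748 - 12348*I*√3302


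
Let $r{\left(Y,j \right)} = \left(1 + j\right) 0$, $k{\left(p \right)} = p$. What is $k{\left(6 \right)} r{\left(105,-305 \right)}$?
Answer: $0$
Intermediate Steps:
$r{\left(Y,j \right)} = 0$
$k{\left(6 \right)} r{\left(105,-305 \right)} = 6 \cdot 0 = 0$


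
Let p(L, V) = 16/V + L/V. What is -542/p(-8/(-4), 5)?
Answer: -1355/9 ≈ -150.56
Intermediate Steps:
-542/p(-8/(-4), 5) = -542*5/(16 - 8/(-4)) = -542*5/(16 - 8*(-¼)) = -542*5/(16 + 2) = -542/((⅕)*18) = -542/18/5 = -542*5/18 = -1355/9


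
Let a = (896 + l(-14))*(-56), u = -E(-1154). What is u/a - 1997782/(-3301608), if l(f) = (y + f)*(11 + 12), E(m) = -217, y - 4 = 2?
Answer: 1409627053/2350744896 ≈ 0.59965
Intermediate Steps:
y = 6 (y = 4 + 2 = 6)
l(f) = 138 + 23*f (l(f) = (6 + f)*(11 + 12) = (6 + f)*23 = 138 + 23*f)
u = 217 (u = -1*(-217) = 217)
a = -39872 (a = (896 + (138 + 23*(-14)))*(-56) = (896 + (138 - 322))*(-56) = (896 - 184)*(-56) = 712*(-56) = -39872)
u/a - 1997782/(-3301608) = 217/(-39872) - 1997782/(-3301608) = 217*(-1/39872) - 1997782*(-1/3301608) = -31/5696 + 998891/1650804 = 1409627053/2350744896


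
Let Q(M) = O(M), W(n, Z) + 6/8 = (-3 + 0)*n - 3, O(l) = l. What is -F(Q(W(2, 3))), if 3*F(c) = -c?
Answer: -13/4 ≈ -3.2500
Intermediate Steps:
W(n, Z) = -15/4 - 3*n (W(n, Z) = -¾ + ((-3 + 0)*n - 3) = -¾ + (-3*n - 3) = -¾ + (-3 - 3*n) = -15/4 - 3*n)
Q(M) = M
F(c) = -c/3 (F(c) = (-c)/3 = -c/3)
-F(Q(W(2, 3))) = -(-1)*(-15/4 - 3*2)/3 = -(-1)*(-15/4 - 6)/3 = -(-1)*(-39)/(3*4) = -1*13/4 = -13/4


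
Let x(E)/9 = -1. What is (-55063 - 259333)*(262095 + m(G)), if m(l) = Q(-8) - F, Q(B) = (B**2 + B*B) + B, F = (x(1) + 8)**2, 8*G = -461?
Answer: -82439032744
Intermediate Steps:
G = -461/8 (G = (1/8)*(-461) = -461/8 ≈ -57.625)
x(E) = -9 (x(E) = 9*(-1) = -9)
F = 1 (F = (-9 + 8)**2 = (-1)**2 = 1)
Q(B) = B + 2*B**2 (Q(B) = (B**2 + B**2) + B = 2*B**2 + B = B + 2*B**2)
m(l) = 119 (m(l) = -8*(1 + 2*(-8)) - 1*1 = -8*(1 - 16) - 1 = -8*(-15) - 1 = 120 - 1 = 119)
(-55063 - 259333)*(262095 + m(G)) = (-55063 - 259333)*(262095 + 119) = -314396*262214 = -82439032744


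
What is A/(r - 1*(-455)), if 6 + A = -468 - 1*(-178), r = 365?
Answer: -74/205 ≈ -0.36098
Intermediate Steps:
A = -296 (A = -6 + (-468 - 1*(-178)) = -6 + (-468 + 178) = -6 - 290 = -296)
A/(r - 1*(-455)) = -296/(365 - 1*(-455)) = -296/(365 + 455) = -296/820 = -296*1/820 = -74/205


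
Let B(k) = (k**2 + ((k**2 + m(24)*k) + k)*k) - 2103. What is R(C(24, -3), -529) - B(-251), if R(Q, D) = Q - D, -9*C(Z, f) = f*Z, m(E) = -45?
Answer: 18524934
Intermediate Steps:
C(Z, f) = -Z*f/9 (C(Z, f) = -f*Z/9 = -Z*f/9)
B(k) = -2103 + k**2 + k*(k**2 - 44*k) (B(k) = (k**2 + ((k**2 - 45*k) + k)*k) - 2103 = (k**2 + (k**2 - 44*k)*k) - 2103 = (k**2 + k*(k**2 - 44*k)) - 2103 = -2103 + k**2 + k*(k**2 - 44*k))
R(C(24, -3), -529) - B(-251) = (-1/9*24*(-3) - 1*(-529)) - (-2103 + (-251)**3 - 43*(-251)**2) = (8 + 529) - (-2103 - 15813251 - 43*63001) = 537 - (-2103 - 15813251 - 2709043) = 537 - 1*(-18524397) = 537 + 18524397 = 18524934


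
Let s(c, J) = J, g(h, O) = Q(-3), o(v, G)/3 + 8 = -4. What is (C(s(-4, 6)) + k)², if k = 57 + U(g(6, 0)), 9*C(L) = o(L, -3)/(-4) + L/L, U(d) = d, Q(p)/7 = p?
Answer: 111556/81 ≈ 1377.2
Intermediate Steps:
Q(p) = 7*p
o(v, G) = -36 (o(v, G) = -24 + 3*(-4) = -24 - 12 = -36)
g(h, O) = -21 (g(h, O) = 7*(-3) = -21)
C(L) = 10/9 (C(L) = (-36/(-4) + L/L)/9 = (-36*(-¼) + 1)/9 = (9 + 1)/9 = (⅑)*10 = 10/9)
k = 36 (k = 57 - 21 = 36)
(C(s(-4, 6)) + k)² = (10/9 + 36)² = (334/9)² = 111556/81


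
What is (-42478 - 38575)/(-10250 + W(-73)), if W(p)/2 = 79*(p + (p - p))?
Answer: 11579/3112 ≈ 3.7208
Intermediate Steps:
W(p) = 158*p (W(p) = 2*(79*(p + (p - p))) = 2*(79*(p + 0)) = 2*(79*p) = 158*p)
(-42478 - 38575)/(-10250 + W(-73)) = (-42478 - 38575)/(-10250 + 158*(-73)) = -81053/(-10250 - 11534) = -81053/(-21784) = -81053*(-1/21784) = 11579/3112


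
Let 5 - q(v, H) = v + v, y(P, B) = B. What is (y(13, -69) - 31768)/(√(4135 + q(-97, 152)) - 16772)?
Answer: 266985082/140647825 + 31837*√4334/281295650 ≈ 1.9057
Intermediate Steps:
q(v, H) = 5 - 2*v (q(v, H) = 5 - (v + v) = 5 - 2*v)
(y(13, -69) - 31768)/(√(4135 + q(-97, 152)) - 16772) = (-69 - 31768)/(√(4135 + (5 - 2*(-97))) - 16772) = -31837/(√(4135 + (5 + 194)) - 16772) = -31837/(√(4135 + 199) - 16772) = -31837/(√4334 - 16772) = -31837/(-16772 + √4334)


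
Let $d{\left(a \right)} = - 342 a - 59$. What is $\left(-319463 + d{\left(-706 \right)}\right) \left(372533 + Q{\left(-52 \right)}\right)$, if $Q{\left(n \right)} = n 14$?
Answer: $-29026816350$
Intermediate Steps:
$Q{\left(n \right)} = 14 n$
$d{\left(a \right)} = -59 - 342 a$
$\left(-319463 + d{\left(-706 \right)}\right) \left(372533 + Q{\left(-52 \right)}\right) = \left(-319463 - -241393\right) \left(372533 + 14 \left(-52\right)\right) = \left(-319463 + \left(-59 + 241452\right)\right) \left(372533 - 728\right) = \left(-319463 + 241393\right) 371805 = \left(-78070\right) 371805 = -29026816350$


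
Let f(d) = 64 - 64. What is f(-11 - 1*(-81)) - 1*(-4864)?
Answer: 4864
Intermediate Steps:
f(d) = 0
f(-11 - 1*(-81)) - 1*(-4864) = 0 - 1*(-4864) = 0 + 4864 = 4864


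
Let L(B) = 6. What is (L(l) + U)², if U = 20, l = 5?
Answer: 676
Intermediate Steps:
(L(l) + U)² = (6 + 20)² = 26² = 676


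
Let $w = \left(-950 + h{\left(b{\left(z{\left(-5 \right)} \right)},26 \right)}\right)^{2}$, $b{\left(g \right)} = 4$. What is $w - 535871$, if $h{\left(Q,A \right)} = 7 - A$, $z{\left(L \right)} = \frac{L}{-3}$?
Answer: $403090$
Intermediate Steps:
$z{\left(L \right)} = - \frac{L}{3}$ ($z{\left(L \right)} = L \left(- \frac{1}{3}\right) = - \frac{L}{3}$)
$w = 938961$ ($w = \left(-950 + \left(7 - 26\right)\right)^{2} = \left(-950 - 19\right)^{2} = \left(-969\right)^{2} = 938961$)
$w - 535871 = 938961 - 535871 = 403090$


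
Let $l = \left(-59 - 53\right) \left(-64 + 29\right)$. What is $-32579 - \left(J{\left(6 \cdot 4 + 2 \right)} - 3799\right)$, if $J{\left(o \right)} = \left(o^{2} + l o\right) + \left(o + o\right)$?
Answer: $-131428$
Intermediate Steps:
$l = 3920$ ($l = \left(-112\right) \left(-35\right) = 3920$)
$J{\left(o \right)} = o^{2} + 3922 o$ ($J{\left(o \right)} = \left(o^{2} + 3920 o\right) + \left(o + o\right) = \left(o^{2} + 3920 o\right) + 2 o = o^{2} + 3922 o$)
$-32579 - \left(J{\left(6 \cdot 4 + 2 \right)} - 3799\right) = -32579 - \left(\left(6 \cdot 4 + 2\right) \left(3922 + \left(6 \cdot 4 + 2\right)\right) - 3799\right) = -32579 - \left(\left(24 + 2\right) \left(3922 + \left(24 + 2\right)\right) - 3799\right) = -32579 - \left(26 \left(3922 + 26\right) - 3799\right) = -32579 - \left(26 \cdot 3948 - 3799\right) = -32579 - \left(102648 - 3799\right) = -32579 - 98849 = -131428$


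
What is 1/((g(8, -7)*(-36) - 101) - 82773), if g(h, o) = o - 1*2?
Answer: -1/82550 ≈ -1.2114e-5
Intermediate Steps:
g(h, o) = -2 + o (g(h, o) = o - 2 = -2 + o)
1/((g(8, -7)*(-36) - 101) - 82773) = 1/(((-2 - 7)*(-36) - 101) - 82773) = 1/((-9*(-36) - 101) - 82773) = 1/((324 - 101) - 82773) = 1/(223 - 82773) = 1/(-82550) = -1/82550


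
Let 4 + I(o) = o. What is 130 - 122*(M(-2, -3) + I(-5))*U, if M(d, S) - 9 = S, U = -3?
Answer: -968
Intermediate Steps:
I(o) = -4 + o
M(d, S) = 9 + S
130 - 122*(M(-2, -3) + I(-5))*U = 130 - 122*((9 - 3) + (-4 - 5))*(-3) = 130 - 122*(6 - 9)*(-3) = 130 - (-366)*(-3) = 130 - 122*9 = 130 - 1098 = -968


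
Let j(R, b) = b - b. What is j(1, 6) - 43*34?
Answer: -1462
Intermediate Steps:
j(R, b) = 0
j(1, 6) - 43*34 = 0 - 43*34 = 0 - 1462 = -1462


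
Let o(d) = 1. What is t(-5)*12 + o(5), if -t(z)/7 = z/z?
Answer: -83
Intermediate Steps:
t(z) = -7 (t(z) = -7*z/z = -7*1 = -7)
t(-5)*12 + o(5) = -7*12 + 1 = -84 + 1 = -83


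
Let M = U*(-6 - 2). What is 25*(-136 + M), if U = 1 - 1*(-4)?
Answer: -4400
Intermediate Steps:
U = 5 (U = 1 + 4 = 5)
M = -40 (M = 5*(-6 - 2) = 5*(-8) = -40)
25*(-136 + M) = 25*(-136 - 40) = 25*(-176) = -4400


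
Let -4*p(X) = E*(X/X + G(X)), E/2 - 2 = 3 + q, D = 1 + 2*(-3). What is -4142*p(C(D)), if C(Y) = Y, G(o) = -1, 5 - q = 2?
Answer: 0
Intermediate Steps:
q = 3 (q = 5 - 1*2 = 5 - 2 = 3)
D = -5 (D = 1 - 6 = -5)
E = 16 (E = 4 + 2*(3 + 3) = 4 + 2*6 = 4 + 12 = 16)
p(X) = 0 (p(X) = -4*(X/X - 1) = -4*(1 - 1) = -4*0 = -1/4*0 = 0)
-4142*p(C(D)) = -4142*0 = 0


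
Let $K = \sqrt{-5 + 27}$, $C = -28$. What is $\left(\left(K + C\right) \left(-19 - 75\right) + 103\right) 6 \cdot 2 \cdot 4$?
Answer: $131280 - 4512 \sqrt{22} \approx 1.1012 \cdot 10^{5}$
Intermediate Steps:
$K = \sqrt{22} \approx 4.6904$
$\left(\left(K + C\right) \left(-19 - 75\right) + 103\right) 6 \cdot 2 \cdot 4 = \left(\left(\sqrt{22} - 28\right) \left(-19 - 75\right) + 103\right) 6 \cdot 2 \cdot 4 = \left(\left(-28 + \sqrt{22}\right) \left(-94\right) + 103\right) 12 \cdot 4 = \left(\left(2632 - 94 \sqrt{22}\right) + 103\right) 48 = \left(2735 - 94 \sqrt{22}\right) 48 = 131280 - 4512 \sqrt{22}$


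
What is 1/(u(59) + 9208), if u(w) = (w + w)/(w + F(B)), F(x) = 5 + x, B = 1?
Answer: 65/598638 ≈ 0.00010858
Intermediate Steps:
u(w) = 2*w/(6 + w) (u(w) = (w + w)/(w + (5 + 1)) = (2*w)/(w + 6) = (2*w)/(6 + w) = 2*w/(6 + w))
1/(u(59) + 9208) = 1/(2*59/(6 + 59) + 9208) = 1/(2*59/65 + 9208) = 1/(2*59*(1/65) + 9208) = 1/(118/65 + 9208) = 1/(598638/65) = 65/598638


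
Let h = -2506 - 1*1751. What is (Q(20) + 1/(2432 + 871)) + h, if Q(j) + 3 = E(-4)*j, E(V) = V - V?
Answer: -14070779/3303 ≈ -4260.0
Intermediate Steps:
E(V) = 0
Q(j) = -3 (Q(j) = -3 + 0*j = -3 + 0 = -3)
h = -4257 (h = -2506 - 1751 = -4257)
(Q(20) + 1/(2432 + 871)) + h = (-3 + 1/(2432 + 871)) - 4257 = (-3 + 1/3303) - 4257 = -9908/3303 - 4257 = -14070779/3303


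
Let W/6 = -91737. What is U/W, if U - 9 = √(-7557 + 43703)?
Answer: -1/61158 - √36146/550422 ≈ -0.00036176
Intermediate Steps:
W = -550422 (W = 6*(-91737) = -550422)
U = 9 + √36146 (U = 9 + √(-7557 + 43703) = 9 + √36146 ≈ 199.12)
U/W = (9 + √36146)/(-550422) = (9 + √36146)*(-1/550422) = -1/61158 - √36146/550422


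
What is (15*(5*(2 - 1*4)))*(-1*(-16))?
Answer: -2400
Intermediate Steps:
(15*(5*(2 - 1*4)))*(-1*(-16)) = (15*(5*(2 - 4)))*16 = (15*(5*(-2)))*16 = (15*(-10))*16 = -150*16 = -2400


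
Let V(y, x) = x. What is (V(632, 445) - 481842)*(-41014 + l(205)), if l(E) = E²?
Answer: -486692367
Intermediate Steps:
(V(632, 445) - 481842)*(-41014 + l(205)) = (445 - 481842)*(-41014 + 205²) = -481397*(-41014 + 42025) = -481397*1011 = -486692367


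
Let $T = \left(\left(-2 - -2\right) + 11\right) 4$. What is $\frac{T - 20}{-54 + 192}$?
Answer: $\frac{4}{23} \approx 0.17391$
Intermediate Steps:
$T = 44$ ($T = \left(\left(-2 + 2\right) + 11\right) 4 = \left(0 + 11\right) 4 = 11 \cdot 4 = 44$)
$\frac{T - 20}{-54 + 192} = \frac{44 - 20}{-54 + 192} = \frac{24}{138} = 24 \cdot \frac{1}{138} = \frac{4}{23}$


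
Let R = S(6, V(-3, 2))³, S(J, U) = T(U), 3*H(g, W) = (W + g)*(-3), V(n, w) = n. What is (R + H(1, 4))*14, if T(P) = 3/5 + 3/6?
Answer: -25683/500 ≈ -51.366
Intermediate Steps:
T(P) = 11/10 (T(P) = 3*(⅕) + 3*(⅙) = ⅗ + ½ = 11/10)
H(g, W) = -W - g (H(g, W) = ((W + g)*(-3))/3 = (-3*W - 3*g)/3 = -W - g)
S(J, U) = 11/10
R = 1331/1000 (R = (11/10)³ = 1331/1000 ≈ 1.3310)
(R + H(1, 4))*14 = (1331/1000 + (-1*4 - 1*1))*14 = (1331/1000 + (-4 - 1))*14 = (1331/1000 - 5)*14 = -3669/1000*14 = -25683/500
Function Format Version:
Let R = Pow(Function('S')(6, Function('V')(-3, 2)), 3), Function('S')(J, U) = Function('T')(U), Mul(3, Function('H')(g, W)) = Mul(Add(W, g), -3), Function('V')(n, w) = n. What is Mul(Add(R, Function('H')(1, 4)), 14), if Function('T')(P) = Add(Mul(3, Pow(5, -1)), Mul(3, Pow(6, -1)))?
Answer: Rational(-25683, 500) ≈ -51.366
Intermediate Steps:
Function('T')(P) = Rational(11, 10) (Function('T')(P) = Add(Mul(3, Rational(1, 5)), Mul(3, Rational(1, 6))) = Add(Rational(3, 5), Rational(1, 2)) = Rational(11, 10))
Function('H')(g, W) = Add(Mul(-1, W), Mul(-1, g)) (Function('H')(g, W) = Mul(Rational(1, 3), Mul(Add(W, g), -3)) = Mul(Rational(1, 3), Add(Mul(-3, W), Mul(-3, g))) = Add(Mul(-1, W), Mul(-1, g)))
Function('S')(J, U) = Rational(11, 10)
R = Rational(1331, 1000) (R = Pow(Rational(11, 10), 3) = Rational(1331, 1000) ≈ 1.3310)
Mul(Add(R, Function('H')(1, 4)), 14) = Mul(Add(Rational(1331, 1000), Add(Mul(-1, 4), Mul(-1, 1))), 14) = Mul(Add(Rational(1331, 1000), Add(-4, -1)), 14) = Mul(Add(Rational(1331, 1000), -5), 14) = Mul(Rational(-3669, 1000), 14) = Rational(-25683, 500)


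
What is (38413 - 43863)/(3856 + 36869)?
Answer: -218/1629 ≈ -0.13382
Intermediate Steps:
(38413 - 43863)/(3856 + 36869) = -5450/40725 = -5450*1/40725 = -218/1629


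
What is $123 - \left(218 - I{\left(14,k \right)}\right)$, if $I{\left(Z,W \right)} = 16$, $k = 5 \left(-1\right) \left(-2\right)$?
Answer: $-79$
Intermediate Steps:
$k = 10$ ($k = \left(-5\right) \left(-2\right) = 10$)
$123 - \left(218 - I{\left(14,k \right)}\right) = 123 - \left(218 - 16\right) = 123 - 202 = -79$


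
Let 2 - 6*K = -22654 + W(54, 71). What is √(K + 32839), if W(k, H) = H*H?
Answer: √1287894/6 ≈ 189.14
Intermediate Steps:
W(k, H) = H²
K = 17615/6 (K = ⅓ - (-22654 + 71²)/6 = ⅓ - (-22654 + 5041)/6 = ⅓ - ⅙*(-17613) = ⅓ + 5871/2 = 17615/6 ≈ 2935.8)
√(K + 32839) = √(17615/6 + 32839) = √(214649/6) = √1287894/6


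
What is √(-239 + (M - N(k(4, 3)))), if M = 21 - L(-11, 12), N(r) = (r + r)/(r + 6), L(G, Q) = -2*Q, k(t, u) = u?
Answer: 2*I*√438/3 ≈ 13.952*I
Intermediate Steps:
N(r) = 2*r/(6 + r) (N(r) = (2*r)/(6 + r) = 2*r/(6 + r))
M = 45 (M = 21 - (-2)*12 = 21 - 1*(-24) = 21 + 24 = 45)
√(-239 + (M - N(k(4, 3)))) = √(-239 + (45 - 2*3/(6 + 3))) = √(-239 + (45 - 2*3/9)) = √(-239 + (45 - 1*⅔)) = √(-239 + (45 - ⅔)) = √(-239 + 133/3) = √(-584/3) = 2*I*√438/3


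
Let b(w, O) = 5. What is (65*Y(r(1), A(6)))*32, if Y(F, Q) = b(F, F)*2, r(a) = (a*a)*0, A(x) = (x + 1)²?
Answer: 20800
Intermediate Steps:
A(x) = (1 + x)²
r(a) = 0 (r(a) = a²*0 = 0)
Y(F, Q) = 10 (Y(F, Q) = 5*2 = 10)
(65*Y(r(1), A(6)))*32 = (65*10)*32 = 650*32 = 20800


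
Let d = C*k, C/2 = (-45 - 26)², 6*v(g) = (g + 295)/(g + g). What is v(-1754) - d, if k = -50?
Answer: 10610298259/21048 ≈ 5.0410e+5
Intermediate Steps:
v(g) = (295 + g)/(12*g) (v(g) = ((g + 295)/(g + g))/6 = ((295 + g)/((2*g)))/6 = ((295 + g)*(1/(2*g)))/6 = ((295 + g)/(2*g))/6 = (295 + g)/(12*g))
C = 10082 (C = 2*(-45 - 26)² = 2*(-71)² = 2*5041 = 10082)
d = -504100 (d = 10082*(-50) = -504100)
v(-1754) - d = (1/12)*(295 - 1754)/(-1754) - 1*(-504100) = (1/12)*(-1/1754)*(-1459) + 504100 = 1459/21048 + 504100 = 10610298259/21048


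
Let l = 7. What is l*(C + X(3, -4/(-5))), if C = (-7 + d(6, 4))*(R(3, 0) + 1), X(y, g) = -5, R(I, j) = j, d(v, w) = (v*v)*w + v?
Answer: 966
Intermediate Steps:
d(v, w) = v + w*v² (d(v, w) = v²*w + v = w*v² + v = v + w*v²)
C = 143 (C = (-7 + 6*(1 + 6*4))*(0 + 1) = (-7 + 6*(1 + 24))*1 = (-7 + 6*25)*1 = (-7 + 150)*1 = 143*1 = 143)
l*(C + X(3, -4/(-5))) = 7*(143 - 5) = 7*138 = 966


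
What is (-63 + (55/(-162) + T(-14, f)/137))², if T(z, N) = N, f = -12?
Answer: 1981622105401/492573636 ≈ 4023.0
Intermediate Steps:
(-63 + (55/(-162) + T(-14, f)/137))² = (-63 + (55/(-162) - 12/137))² = (-63 + (55*(-1/162) - 12*1/137))² = (-63 + (-55/162 - 12/137))² = (-63 - 9479/22194)² = (-1407701/22194)² = 1981622105401/492573636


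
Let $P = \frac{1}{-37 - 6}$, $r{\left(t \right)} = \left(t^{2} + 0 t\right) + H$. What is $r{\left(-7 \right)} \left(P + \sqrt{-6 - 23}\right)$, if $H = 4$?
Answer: $- \frac{53}{43} + 53 i \sqrt{29} \approx -1.2326 + 285.41 i$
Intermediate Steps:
$r{\left(t \right)} = 4 + t^{2}$ ($r{\left(t \right)} = \left(t^{2} + 0 t\right) + 4 = \left(t^{2} + 0\right) + 4 = t^{2} + 4 = 4 + t^{2}$)
$P = - \frac{1}{43}$ ($P = \frac{1}{-43} = - \frac{1}{43} \approx -0.023256$)
$r{\left(-7 \right)} \left(P + \sqrt{-6 - 23}\right) = \left(4 + \left(-7\right)^{2}\right) \left(- \frac{1}{43} + \sqrt{-6 - 23}\right) = \left(4 + 49\right) \left(- \frac{1}{43} + \sqrt{-29}\right) = 53 \left(- \frac{1}{43} + i \sqrt{29}\right) = - \frac{53}{43} + 53 i \sqrt{29}$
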